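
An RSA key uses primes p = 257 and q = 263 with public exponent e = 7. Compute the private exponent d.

38327

φ(n) = (p−1)(q−1) = 256·262 = 67072.
Need d with 7·d ≡ 1 (mod 67072). Apply the extended Euclidean algorithm:
67072 = 9581×7 + 5
7 = 1×5 + 2
5 = 2×2 + 1
2 = 2×1 + 0
Back-substitute:
1 = 5 − 2·2
1 = −2·7 + 3·5
1 = 3·67072 − 28745·7
So 7·(-28745) ≡ 1 (mod 67072), hence d ≡ -28745 ≡ 38327 (mod 67072).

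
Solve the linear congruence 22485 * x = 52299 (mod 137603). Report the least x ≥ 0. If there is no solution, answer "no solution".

First find gcd(22485, 137603):
137603 = 6*22485 + 2693
22485 = 8*2693 + 941
2693 = 2*941 + 811
941 = 1*811 + 130
811 = 6*130 + 31
130 = 4*31 + 6
31 = 5*6 + 1
6 = 6*1 + 0
gcd = 1, so a unique solution mod 137603 exists.
Back-substitute for the Bézout coefficients:
1 = 31 − 5·6
1 = −5·130 + 21·31
1 = 21·811 − 131·130
1 = −131·941 + 152·811
1 = 152·2693 − 435·941
1 = −435·22485 + 3632·2693
1 = 3632·137603 − 22227·22485
So 22485·(-22227) ≡ 1 (mod 137603), giving 22485⁻¹ ≡ 115376.
x ≡ 22485⁻¹·52299 ≡ 115376·52299 ≡ 20271 (mod 137603).

20271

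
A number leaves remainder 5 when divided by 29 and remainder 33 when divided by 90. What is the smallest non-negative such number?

Write x = 5 + 29·k. Then 29·k ≡ 33 − 5 ≡ 28 (mod 90).
Need 29⁻¹ mod 90. Extended Euclid on (90, 29):
90 = 3×29 + 3
29 = 9×3 + 2
3 = 1×2 + 1
2 = 2×1 + 0
Back-substitute:
1 = 3 − 2
1 = −29 + 10·3
1 = 10·90 − 31·29
29⁻¹ ≡ 59 (mod 90), so k ≡ 59·28 ≡ 32 (mod 90).
x = 5 + 29·32 = 933.

933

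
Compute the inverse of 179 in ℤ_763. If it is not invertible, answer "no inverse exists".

422

Extended Euclidean algorithm:
763 = 4×179 + 47
179 = 3×47 + 38
47 = 1×38 + 9
38 = 4×9 + 2
9 = 4×2 + 1
2 = 2×1 + 0
Since gcd(179, 763) = 1, back-substitute to write 1 as a combination:
1 = 9 − 4·2
1 = −4·38 + 17·9
1 = 17·47 − 21·38
1 = −21·179 + 80·47
1 = 80·763 − 341·179
Thus 179·(-341) ≡ 1 (mod 763); reducing, -341 mod 763 = 422.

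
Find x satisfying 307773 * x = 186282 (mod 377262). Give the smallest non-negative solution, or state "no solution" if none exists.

First find gcd(307773, 377262):
377262 = 1·307773 + 69489
307773 = 4·69489 + 29817
69489 = 2·29817 + 9855
29817 = 3·9855 + 252
9855 = 39·252 + 27
252 = 9·27 + 9
27 = 3·9 + 0
gcd = 9 and 9 | 186282, so solutions exist. Divide through by 9: 34197x ≡ 20698 (mod 41918).
Now find 34197⁻¹ mod 41918:
41918 = 1×34197 + 7721
34197 = 4×7721 + 3313
7721 = 2×3313 + 1095
3313 = 3×1095 + 28
1095 = 39×28 + 3
28 = 9×3 + 1
3 = 3×1 + 0
Back-substitute:
1 = 28 − 9·3
1 = −9·1095 + 352·28
1 = 352·3313 − 1065·1095
1 = −1065·7721 + 2482·3313
1 = 2482·34197 − 10993·7721
1 = −10993·41918 + 13475·34197
So 34197⁻¹ ≡ 13475 (mod 41918).
Then x ≡ 13475·20698 ≡ 25096 (mod 41918); the smallest non-negative solution is x = 25096.

25096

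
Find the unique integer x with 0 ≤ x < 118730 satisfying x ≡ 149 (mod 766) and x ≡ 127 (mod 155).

Write x = 149 + 766·k. Then 766·k ≡ 127 − 149 ≡ 133 (mod 155).
Need 766⁻¹ mod 155. Extended Euclid on (155, 146):
155 = 1·146 + 9
146 = 16·9 + 2
9 = 4·2 + 1
2 = 2·1 + 0
Back-substitute:
1 = 9 − 4·2
1 = −4·146 + 65·9
1 = 65·155 − 69·146
766⁻¹ ≡ 86 (mod 155), so k ≡ 86·133 ≡ 123 (mod 155).
x = 149 + 766·123 = 94367.

94367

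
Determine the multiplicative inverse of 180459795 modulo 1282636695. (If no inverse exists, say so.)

no inverse exists

Compute gcd(180459795, 1282636695):
1282636695 = 7·180459795 + 19418130
180459795 = 9·19418130 + 5696625
19418130 = 3·5696625 + 2328255
5696625 = 2·2328255 + 1040115
2328255 = 2·1040115 + 248025
1040115 = 4·248025 + 48015
248025 = 5·48015 + 7950
48015 = 6·7950 + 315
7950 = 25·315 + 75
315 = 4·75 + 15
75 = 5·15 + 0
The gcd is 15, not 1, hence no inverse exists.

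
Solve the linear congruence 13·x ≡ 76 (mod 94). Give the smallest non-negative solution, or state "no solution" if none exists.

First find gcd(13, 94):
94 = 7*13 + 3
13 = 4*3 + 1
3 = 3*1 + 0
gcd = 1, so a unique solution mod 94 exists.
Back-substitute for the Bézout coefficients:
1 = 13 − 4·3
1 = −4·94 + 29·13
So 13·(29) ≡ 1 (mod 94), giving 13⁻¹ ≡ 29.
x ≡ 13⁻¹·76 ≡ 29·76 ≡ 42 (mod 94).

42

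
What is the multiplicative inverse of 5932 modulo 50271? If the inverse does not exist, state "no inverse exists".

27466

Extended Euclidean algorithm:
50271 = 8×5932 + 2815
5932 = 2×2815 + 302
2815 = 9×302 + 97
302 = 3×97 + 11
97 = 8×11 + 9
11 = 1×9 + 2
9 = 4×2 + 1
2 = 2×1 + 0
The gcd is 1. Working backward:
1 = 9 − 4·2
1 = −4·11 + 5·9
1 = 5·97 − 44·11
1 = −44·302 + 137·97
1 = 137·2815 − 1277·302
1 = −1277·5932 + 2691·2815
1 = 2691·50271 − 22805·5932
Hence 5932⁻¹ ≡ -22805 ≡ 27466 (mod 50271).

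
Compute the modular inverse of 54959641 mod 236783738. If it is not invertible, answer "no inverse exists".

178173301

Run Euclid on (236783738, 54959641):
236783738 = 4×54959641 + 16945174
54959641 = 3×16945174 + 4124119
16945174 = 4×4124119 + 448698
4124119 = 9×448698 + 85837
448698 = 5×85837 + 19513
85837 = 4×19513 + 7785
19513 = 2×7785 + 3943
7785 = 1×3943 + 3842
3943 = 1×3842 + 101
3842 = 38×101 + 4
101 = 25×4 + 1
4 = 4×1 + 0
The gcd is 1. Working backward:
1 = 101 − 25·4
1 = −25·3842 + 951·101
1 = 951·3943 − 976·3842
1 = −976·7785 + 1927·3943
1 = 1927·19513 − 4830·7785
1 = −4830·85837 + 21247·19513
1 = 21247·448698 − 111065·85837
1 = −111065·4124119 + 1020832·448698
1 = 1020832·16945174 − 4194393·4124119
1 = −4194393·54959641 + 13604011·16945174
1 = 13604011·236783738 − 58610437·54959641
Thus 54959641·(-58610437) ≡ 1 (mod 236783738); reducing, -58610437 mod 236783738 = 178173301.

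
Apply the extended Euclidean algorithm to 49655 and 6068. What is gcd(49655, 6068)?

1

Euclidean algorithm:
49655 = 8*6068 + 1111
6068 = 5*1111 + 513
1111 = 2*513 + 85
513 = 6*85 + 3
85 = 28*3 + 1
3 = 3*1 + 0
gcd(49655, 6068) = 1.
Express as a combination:
1 = 85 − 28·3
1 = −28·513 + 169·85
1 = 169·1111 − 366·513
1 = −366·6068 + 1999·1111
1 = 1999·49655 − 16358·6068
So 1 = (1999)·49655 + (-16358)·6068.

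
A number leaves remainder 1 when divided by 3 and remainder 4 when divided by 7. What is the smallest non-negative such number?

4

Write x = 1 + 3·k. Then 3·k ≡ 4 − 1 ≡ 3 (mod 7).
Need 3⁻¹ mod 7. Extended Euclid on (7, 3):
7 = 2*3 + 1
3 = 3*1 + 0
Back-substitute:
1 = 7 − 2·3
3⁻¹ ≡ 5 (mod 7), so k ≡ 5·3 ≡ 1 (mod 7).
x = 1 + 3·1 = 4.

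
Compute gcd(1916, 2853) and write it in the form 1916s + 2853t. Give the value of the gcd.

1

Repeated division:
2853 = 1×1916 + 937
1916 = 2×937 + 42
937 = 22×42 + 13
42 = 3×13 + 3
13 = 4×3 + 1
3 = 3×1 + 0
gcd(1916, 2853) = 1.
Back-substituting:
1 = 13 − 4·3
1 = −4·42 + 13·13
1 = 13·937 − 290·42
1 = −290·1916 + 593·937
1 = 593·2853 − 883·1916
So 1 = (593)·2853 + (-883)·1916.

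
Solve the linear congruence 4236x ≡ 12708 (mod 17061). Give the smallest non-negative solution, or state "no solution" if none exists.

First find gcd(4236, 17061):
17061 = 4·4236 + 117
4236 = 36·117 + 24
117 = 4·24 + 21
24 = 1·21 + 3
21 = 7·3 + 0
gcd = 3 and 3 | 12708, so solutions exist. Divide through by 3: 1412x ≡ 4236 (mod 5687).
Now find 1412⁻¹ mod 5687:
5687 = 4*1412 + 39
1412 = 36*39 + 8
39 = 4*8 + 7
8 = 1*7 + 1
7 = 7*1 + 0
Back-substitute:
1 = 8 − 7
1 = −39 + 5·8
1 = 5·1412 − 181·39
1 = −181·5687 + 729·1412
So 1412⁻¹ ≡ 729 (mod 5687).
Then x ≡ 729·4236 ≡ 3 (mod 5687); the smallest non-negative solution is x = 3.

3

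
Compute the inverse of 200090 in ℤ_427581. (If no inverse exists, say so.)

no inverse exists

Euclidean algorithm on 427581, 200090:
427581 = 2·200090 + 27401
200090 = 7·27401 + 8283
27401 = 3·8283 + 2552
8283 = 3·2552 + 627
2552 = 4·627 + 44
627 = 14·44 + 11
44 = 4·11 + 0
Since gcd = 11 > 1, 200090 is not a unit mod 427581.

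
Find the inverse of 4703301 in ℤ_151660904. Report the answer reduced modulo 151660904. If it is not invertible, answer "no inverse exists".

Apply the Euclidean algorithm to 151660904 and 4703301:
151660904 = 32×4703301 + 1155272
4703301 = 4×1155272 + 82213
1155272 = 14×82213 + 4290
82213 = 19×4290 + 703
4290 = 6×703 + 72
703 = 9×72 + 55
72 = 1×55 + 17
55 = 3×17 + 4
17 = 4×4 + 1
4 = 4×1 + 0
gcd = 1, so the inverse exists. Back-substitute:
1 = 17 − 4·4
1 = −4·55 + 13·17
1 = 13·72 − 17·55
1 = −17·703 + 166·72
1 = 166·4290 − 1013·703
1 = −1013·82213 + 19413·4290
1 = 19413·1155272 − 272795·82213
1 = −272795·4703301 + 1110593·1155272
1 = 1110593·151660904 − 35811771·4703301
Hence 4703301⁻¹ ≡ -35811771 ≡ 115849133 (mod 151660904).

115849133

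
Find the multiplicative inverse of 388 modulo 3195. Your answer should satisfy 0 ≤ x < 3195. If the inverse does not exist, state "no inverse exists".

667

Apply the Euclidean algorithm to 3195 and 388:
3195 = 8×388 + 91
388 = 4×91 + 24
91 = 3×24 + 19
24 = 1×19 + 5
19 = 3×5 + 4
5 = 1×4 + 1
4 = 4×1 + 0
Since gcd(388, 3195) = 1, back-substitute to write 1 as a combination:
1 = 5 − 4
1 = −19 + 4·5
1 = 4·24 − 5·19
1 = −5·91 + 19·24
1 = 19·388 − 81·91
1 = −81·3195 + 667·388
So 388·667 ≡ 1 (mod 3195).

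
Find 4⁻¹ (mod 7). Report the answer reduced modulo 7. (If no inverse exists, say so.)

Apply the Euclidean algorithm to 7 and 4:
7 = 1×4 + 3
4 = 1×3 + 1
3 = 3×1 + 0
The gcd is 1. Working backward:
1 = 4 − 3
1 = −7 + 2·4
So 4·2 ≡ 1 (mod 7).

2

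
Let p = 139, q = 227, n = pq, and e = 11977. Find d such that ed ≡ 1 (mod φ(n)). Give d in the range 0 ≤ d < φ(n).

9265

φ(n) = (p−1)(q−1) = 138·226 = 31188.
Need d with 11977·d ≡ 1 (mod 31188). Apply the extended Euclidean algorithm:
31188 = 2×11977 + 7234
11977 = 1×7234 + 4743
7234 = 1×4743 + 2491
4743 = 1×2491 + 2252
2491 = 1×2252 + 239
2252 = 9×239 + 101
239 = 2×101 + 37
101 = 2×37 + 27
37 = 1×27 + 10
27 = 2×10 + 7
10 = 1×7 + 3
7 = 2×3 + 1
3 = 3×1 + 0
Back-substitute:
1 = 7 − 2·3
1 = −2·10 + 3·7
1 = 3·27 − 8·10
1 = −8·37 + 11·27
1 = 11·101 − 30·37
1 = −30·239 + 71·101
1 = 71·2252 − 669·239
1 = −669·2491 + 740·2252
1 = 740·4743 − 1409·2491
1 = −1409·7234 + 2149·4743
1 = 2149·11977 − 3558·7234
1 = −3558·31188 + 9265·11977
So 11977·9265 ≡ 1 (mod 31188), hence d = 9265.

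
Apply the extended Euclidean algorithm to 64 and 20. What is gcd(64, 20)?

4

Euclidean algorithm:
64 = 3·20 + 4
20 = 5·4 + 0
gcd(64, 20) = 4.
Back-substituting:
4 = 64 − 3·20
So 4 = (1)·64 + (-3)·20.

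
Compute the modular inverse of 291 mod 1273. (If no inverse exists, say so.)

Extended Euclidean algorithm:
1273 = 4*291 + 109
291 = 2*109 + 73
109 = 1*73 + 36
73 = 2*36 + 1
36 = 36*1 + 0
Since gcd(291, 1273) = 1, back-substitute to write 1 as a combination:
1 = 73 − 2·36
1 = −2·109 + 3·73
1 = 3·291 − 8·109
1 = −8·1273 + 35·291
So 291·35 ≡ 1 (mod 1273).

35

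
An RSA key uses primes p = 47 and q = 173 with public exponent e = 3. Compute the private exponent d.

φ(n) = (p−1)(q−1) = 46·172 = 7912.
Need d with 3·d ≡ 1 (mod 7912). Apply the extended Euclidean algorithm:
7912 = 2637*3 + 1
3 = 3*1 + 0
Back-substitute:
1 = 7912 − 2637·3
So 3·(-2637) ≡ 1 (mod 7912), hence d ≡ -2637 ≡ 5275 (mod 7912).

5275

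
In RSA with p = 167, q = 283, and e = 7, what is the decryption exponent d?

13375

φ(n) = (p−1)(q−1) = 166·282 = 46812.
Need d with 7·d ≡ 1 (mod 46812). Apply the extended Euclidean algorithm:
46812 = 6687·7 + 3
7 = 2·3 + 1
3 = 3·1 + 0
Back-substitute:
1 = 7 − 2·3
1 = −2·46812 + 13375·7
So 7·13375 ≡ 1 (mod 46812), hence d = 13375.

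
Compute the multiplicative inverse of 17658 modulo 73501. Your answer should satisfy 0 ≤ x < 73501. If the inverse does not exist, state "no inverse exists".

Extended Euclidean algorithm:
73501 = 4*17658 + 2869
17658 = 6*2869 + 444
2869 = 6*444 + 205
444 = 2*205 + 34
205 = 6*34 + 1
34 = 34*1 + 0
gcd = 1, so the inverse exists. Back-substitute:
1 = 205 − 6·34
1 = −6·444 + 13·205
1 = 13·2869 − 84·444
1 = −84·17658 + 517·2869
1 = 517·73501 − 2152·17658
Thus 17658·(-2152) ≡ 1 (mod 73501); reducing, -2152 mod 73501 = 71349.

71349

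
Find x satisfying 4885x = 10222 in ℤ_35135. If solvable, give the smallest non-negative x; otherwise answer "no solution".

gcd(4885, 35135):
35135 = 7·4885 + 940
4885 = 5·940 + 185
940 = 5·185 + 15
185 = 12·15 + 5
15 = 3·5 + 0
gcd = 5, but 5 ∤ 10222, so the congruence has no solution.

no solution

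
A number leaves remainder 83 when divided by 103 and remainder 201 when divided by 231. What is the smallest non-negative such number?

Write x = 83 + 103·k. Then 103·k ≡ 201 − 83 ≡ 118 (mod 231).
Need 103⁻¹ mod 231. Extended Euclid on (231, 103):
231 = 2*103 + 25
103 = 4*25 + 3
25 = 8*3 + 1
3 = 3*1 + 0
Back-substitute:
1 = 25 − 8·3
1 = −8·103 + 33·25
1 = 33·231 − 74·103
103⁻¹ ≡ 157 (mod 231), so k ≡ 157·118 ≡ 46 (mod 231).
x = 83 + 103·46 = 4821.

4821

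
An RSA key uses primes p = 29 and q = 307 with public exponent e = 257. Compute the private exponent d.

φ(n) = (p−1)(q−1) = 28·306 = 8568.
Need d with 257·d ≡ 1 (mod 8568). Apply the extended Euclidean algorithm:
8568 = 33*257 + 87
257 = 2*87 + 83
87 = 1*83 + 4
83 = 20*4 + 3
4 = 1*3 + 1
3 = 3*1 + 0
Back-substitute:
1 = 4 − 3
1 = −83 + 21·4
1 = 21·87 − 22·83
1 = −22·257 + 65·87
1 = 65·8568 − 2167·257
So 257·(-2167) ≡ 1 (mod 8568), hence d ≡ -2167 ≡ 6401 (mod 8568).

6401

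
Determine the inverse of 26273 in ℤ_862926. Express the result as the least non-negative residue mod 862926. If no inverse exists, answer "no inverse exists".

691313

gcd(862926, 26273) by repeated division:
862926 = 32*26273 + 22190
26273 = 1*22190 + 4083
22190 = 5*4083 + 1775
4083 = 2*1775 + 533
1775 = 3*533 + 176
533 = 3*176 + 5
176 = 35*5 + 1
5 = 5*1 + 0
Since gcd(26273, 862926) = 1, back-substitute to write 1 as a combination:
1 = 176 − 35·5
1 = −35·533 + 106·176
1 = 106·1775 − 353·533
1 = −353·4083 + 812·1775
1 = 812·22190 − 4413·4083
1 = −4413·26273 + 5225·22190
1 = 5225·862926 − 171613·26273
Thus 26273·(-171613) ≡ 1 (mod 862926); reducing, -171613 mod 862926 = 691313.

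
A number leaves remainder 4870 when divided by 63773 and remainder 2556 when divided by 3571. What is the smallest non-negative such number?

34569836

Write x = 4870 + 63773·k. Then 63773·k ≡ 2556 − 4870 ≡ 1257 (mod 3571).
Need 63773⁻¹ mod 3571. Extended Euclid on (3571, 3066):
3571 = 1·3066 + 505
3066 = 6·505 + 36
505 = 14·36 + 1
36 = 36·1 + 0
Back-substitute:
1 = 505 − 14·36
1 = −14·3066 + 85·505
1 = 85·3571 − 99·3066
63773⁻¹ ≡ 3472 (mod 3571), so k ≡ 3472·1257 ≡ 542 (mod 3571).
x = 4870 + 63773·542 = 34569836.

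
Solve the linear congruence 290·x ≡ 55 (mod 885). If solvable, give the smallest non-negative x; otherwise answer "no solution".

107

First find gcd(290, 885):
885 = 3·290 + 15
290 = 19·15 + 5
15 = 3·5 + 0
gcd = 5 and 5 | 55, so solutions exist. Divide through by 5: 58x ≡ 11 (mod 177).
Now find 58⁻¹ mod 177:
177 = 3×58 + 3
58 = 19×3 + 1
3 = 3×1 + 0
Back-substitute:
1 = 58 − 19·3
1 = −19·177 + 58·58
So 58⁻¹ ≡ 58 (mod 177).
Then x ≡ 58·11 ≡ 107 (mod 177); the smallest non-negative solution is x = 107.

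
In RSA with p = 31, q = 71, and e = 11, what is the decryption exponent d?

φ(n) = (p−1)(q−1) = 30·70 = 2100.
Need d with 11·d ≡ 1 (mod 2100). Apply the extended Euclidean algorithm:
2100 = 190·11 + 10
11 = 1·10 + 1
10 = 10·1 + 0
Back-substitute:
1 = 11 − 10
1 = −2100 + 191·11
So 11·191 ≡ 1 (mod 2100), hence d = 191.

191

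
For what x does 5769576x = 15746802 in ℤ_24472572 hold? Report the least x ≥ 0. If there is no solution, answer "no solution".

no solution

gcd(5769576, 24472572):
24472572 = 4·5769576 + 1394268
5769576 = 4·1394268 + 192504
1394268 = 7·192504 + 46740
192504 = 4·46740 + 5544
46740 = 8·5544 + 2388
5544 = 2·2388 + 768
2388 = 3·768 + 84
768 = 9·84 + 12
84 = 7·12 + 0
gcd = 12, but 12 ∤ 15746802, so the congruence has no solution.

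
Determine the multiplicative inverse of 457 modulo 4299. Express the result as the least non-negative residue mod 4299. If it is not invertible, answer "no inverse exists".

3490

gcd(4299, 457) by repeated division:
4299 = 9×457 + 186
457 = 2×186 + 85
186 = 2×85 + 16
85 = 5×16 + 5
16 = 3×5 + 1
5 = 5×1 + 0
Since gcd(457, 4299) = 1, back-substitute to write 1 as a combination:
1 = 16 − 3·5
1 = −3·85 + 16·16
1 = 16·186 − 35·85
1 = −35·457 + 86·186
1 = 86·4299 − 809·457
So 457·(-809) ≡ 1 (mod 4299), and -809 ≡ 3490 (mod 4299).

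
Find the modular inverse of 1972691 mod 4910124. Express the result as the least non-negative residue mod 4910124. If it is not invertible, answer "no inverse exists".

1519619

Apply the Euclidean algorithm to 4910124 and 1972691:
4910124 = 2*1972691 + 964742
1972691 = 2*964742 + 43207
964742 = 22*43207 + 14188
43207 = 3*14188 + 643
14188 = 22*643 + 42
643 = 15*42 + 13
42 = 3*13 + 3
13 = 4*3 + 1
3 = 3*1 + 0
gcd = 1, so the inverse exists. Back-substitute:
1 = 13 − 4·3
1 = −4·42 + 13·13
1 = 13·643 − 199·42
1 = −199·14188 + 4391·643
1 = 4391·43207 − 13372·14188
1 = −13372·964742 + 298575·43207
1 = 298575·1972691 − 610522·964742
1 = −610522·4910124 + 1519619·1972691
So 1972691·1519619 ≡ 1 (mod 4910124).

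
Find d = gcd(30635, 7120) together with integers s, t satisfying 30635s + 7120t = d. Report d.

5

Euclidean algorithm:
30635 = 4×7120 + 2155
7120 = 3×2155 + 655
2155 = 3×655 + 190
655 = 3×190 + 85
190 = 2×85 + 20
85 = 4×20 + 5
20 = 4×5 + 0
gcd(30635, 7120) = 5.
Working backward:
5 = 85 − 4·20
5 = −4·190 + 9·85
5 = 9·655 − 31·190
5 = −31·2155 + 102·655
5 = 102·7120 − 337·2155
5 = −337·30635 + 1450·7120
So 5 = (-337)·30635 + (1450)·7120.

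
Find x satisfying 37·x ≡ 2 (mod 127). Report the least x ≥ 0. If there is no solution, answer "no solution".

79

First find gcd(37, 127):
127 = 3*37 + 16
37 = 2*16 + 5
16 = 3*5 + 1
5 = 5*1 + 0
gcd = 1, so a unique solution mod 127 exists.
Back-substitute for the Bézout coefficients:
1 = 16 − 3·5
1 = −3·37 + 7·16
1 = 7·127 − 24·37
So 37·(-24) ≡ 1 (mod 127), giving 37⁻¹ ≡ 103.
x ≡ 37⁻¹·2 ≡ 103·2 ≡ 79 (mod 127).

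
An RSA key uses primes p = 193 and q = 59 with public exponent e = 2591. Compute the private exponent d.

φ(n) = (p−1)(q−1) = 192·58 = 11136.
Need d with 2591·d ≡ 1 (mod 11136). Apply the extended Euclidean algorithm:
11136 = 4*2591 + 772
2591 = 3*772 + 275
772 = 2*275 + 222
275 = 1*222 + 53
222 = 4*53 + 10
53 = 5*10 + 3
10 = 3*3 + 1
3 = 3*1 + 0
Back-substitute:
1 = 10 − 3·3
1 = −3·53 + 16·10
1 = 16·222 − 67·53
1 = −67·275 + 83·222
1 = 83·772 − 233·275
1 = −233·2591 + 782·772
1 = 782·11136 − 3361·2591
So 2591·(-3361) ≡ 1 (mod 11136), hence d ≡ -3361 ≡ 7775 (mod 11136).

7775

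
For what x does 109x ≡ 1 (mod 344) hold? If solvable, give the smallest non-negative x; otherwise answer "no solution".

101

First find gcd(109, 344):
344 = 3×109 + 17
109 = 6×17 + 7
17 = 2×7 + 3
7 = 2×3 + 1
3 = 3×1 + 0
gcd = 1, so a unique solution mod 344 exists.
Back-substitute for the Bézout coefficients:
1 = 7 − 2·3
1 = −2·17 + 5·7
1 = 5·109 − 32·17
1 = −32·344 + 101·109
So 109·(101) ≡ 1 (mod 344), giving 109⁻¹ ≡ 101.
x ≡ 109⁻¹·1 ≡ 101·1 ≡ 101 (mod 344).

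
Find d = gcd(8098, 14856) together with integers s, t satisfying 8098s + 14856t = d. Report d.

Repeated division:
14856 = 1×8098 + 6758
8098 = 1×6758 + 1340
6758 = 5×1340 + 58
1340 = 23×58 + 6
58 = 9×6 + 4
6 = 1×4 + 2
4 = 2×2 + 0
gcd(8098, 14856) = 2.
Working backward:
2 = 6 − 4
2 = −58 + 10·6
2 = 10·1340 − 231·58
2 = −231·6758 + 1165·1340
2 = 1165·8098 − 1396·6758
2 = −1396·14856 + 2561·8098
So 2 = (-1396)·14856 + (2561)·8098.

2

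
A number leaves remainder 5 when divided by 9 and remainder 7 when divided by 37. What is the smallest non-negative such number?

Write x = 5 + 9·k. Then 9·k ≡ 7 − 5 ≡ 2 (mod 37).
Need 9⁻¹ mod 37. Extended Euclid on (37, 9):
37 = 4*9 + 1
9 = 9*1 + 0
Back-substitute:
1 = 37 − 4·9
9⁻¹ ≡ 33 (mod 37), so k ≡ 33·2 ≡ 29 (mod 37).
x = 5 + 9·29 = 266.

266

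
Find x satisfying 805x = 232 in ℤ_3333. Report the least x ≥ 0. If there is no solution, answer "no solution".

First find gcd(805, 3333):
3333 = 4·805 + 113
805 = 7·113 + 14
113 = 8·14 + 1
14 = 14·1 + 0
gcd = 1, so a unique solution mod 3333 exists.
Back-substitute for the Bézout coefficients:
1 = 113 − 8·14
1 = −8·805 + 57·113
1 = 57·3333 − 236·805
So 805·(-236) ≡ 1 (mod 3333), giving 805⁻¹ ≡ 3097.
x ≡ 805⁻¹·232 ≡ 3097·232 ≡ 1909 (mod 3333).

1909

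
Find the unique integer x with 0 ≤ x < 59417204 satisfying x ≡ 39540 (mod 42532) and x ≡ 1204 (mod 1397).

Write x = 39540 + 42532·k. Then 42532·k ≡ 1204 − 39540 ≡ 780 (mod 1397).
Need 42532⁻¹ mod 1397. Extended Euclid on (1397, 622):
1397 = 2×622 + 153
622 = 4×153 + 10
153 = 15×10 + 3
10 = 3×3 + 1
3 = 3×1 + 0
Back-substitute:
1 = 10 − 3·3
1 = −3·153 + 46·10
1 = 46·622 − 187·153
1 = −187·1397 + 420·622
42532⁻¹ ≡ 420 (mod 1397), so k ≡ 420·780 ≡ 702 (mod 1397).
x = 39540 + 42532·702 = 29897004.

29897004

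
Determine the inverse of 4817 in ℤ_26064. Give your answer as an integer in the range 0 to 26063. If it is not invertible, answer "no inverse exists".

Extended Euclidean algorithm:
26064 = 5·4817 + 1979
4817 = 2·1979 + 859
1979 = 2·859 + 261
859 = 3·261 + 76
261 = 3·76 + 33
76 = 2·33 + 10
33 = 3·10 + 3
10 = 3·3 + 1
3 = 3·1 + 0
The gcd is 1. Working backward:
1 = 10 − 3·3
1 = −3·33 + 10·10
1 = 10·76 − 23·33
1 = −23·261 + 79·76
1 = 79·859 − 260·261
1 = −260·1979 + 599·859
1 = 599·4817 − 1458·1979
1 = −1458·26064 + 7889·4817
So 4817·7889 ≡ 1 (mod 26064).

7889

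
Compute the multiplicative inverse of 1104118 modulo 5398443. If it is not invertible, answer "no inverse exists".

gcd(5398443, 1104118) by repeated division:
5398443 = 4×1104118 + 981971
1104118 = 1×981971 + 122147
981971 = 8×122147 + 4795
122147 = 25×4795 + 2272
4795 = 2×2272 + 251
2272 = 9×251 + 13
251 = 19×13 + 4
13 = 3×4 + 1
4 = 4×1 + 0
Since gcd(1104118, 5398443) = 1, back-substitute to write 1 as a combination:
1 = 13 − 3·4
1 = −3·251 + 58·13
1 = 58·2272 − 525·251
1 = −525·4795 + 1108·2272
1 = 1108·122147 − 28225·4795
1 = −28225·981971 + 226908·122147
1 = 226908·1104118 − 255133·981971
1 = −255133·5398443 + 1247440·1104118
So 1104118·1247440 ≡ 1 (mod 5398443).

1247440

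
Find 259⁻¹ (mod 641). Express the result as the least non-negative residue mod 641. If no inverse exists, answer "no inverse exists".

Apply the Euclidean algorithm to 641 and 259:
641 = 2×259 + 123
259 = 2×123 + 13
123 = 9×13 + 6
13 = 2×6 + 1
6 = 6×1 + 0
gcd = 1, so the inverse exists. Back-substitute:
1 = 13 − 2·6
1 = −2·123 + 19·13
1 = 19·259 − 40·123
1 = −40·641 + 99·259
So 259·99 ≡ 1 (mod 641).

99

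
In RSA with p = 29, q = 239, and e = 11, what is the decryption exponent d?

3635

φ(n) = (p−1)(q−1) = 28·238 = 6664.
Need d with 11·d ≡ 1 (mod 6664). Apply the extended Euclidean algorithm:
6664 = 605×11 + 9
11 = 1×9 + 2
9 = 4×2 + 1
2 = 2×1 + 0
Back-substitute:
1 = 9 − 4·2
1 = −4·11 + 5·9
1 = 5·6664 − 3029·11
So 11·(-3029) ≡ 1 (mod 6664), hence d ≡ -3029 ≡ 3635 (mod 6664).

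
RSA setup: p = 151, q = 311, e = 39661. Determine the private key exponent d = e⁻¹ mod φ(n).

8941

φ(n) = (p−1)(q−1) = 150·310 = 46500.
Need d with 39661·d ≡ 1 (mod 46500). Apply the extended Euclidean algorithm:
46500 = 1×39661 + 6839
39661 = 5×6839 + 5466
6839 = 1×5466 + 1373
5466 = 3×1373 + 1347
1373 = 1×1347 + 26
1347 = 51×26 + 21
26 = 1×21 + 5
21 = 4×5 + 1
5 = 5×1 + 0
Back-substitute:
1 = 21 − 4·5
1 = −4·26 + 5·21
1 = 5·1347 − 259·26
1 = −259·1373 + 264·1347
1 = 264·5466 − 1051·1373
1 = −1051·6839 + 1315·5466
1 = 1315·39661 − 7626·6839
1 = −7626·46500 + 8941·39661
So 39661·8941 ≡ 1 (mod 46500), hence d = 8941.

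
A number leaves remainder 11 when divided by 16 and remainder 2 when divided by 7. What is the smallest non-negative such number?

107

Write x = 11 + 16·k. Then 16·k ≡ 2 − 11 ≡ 5 (mod 7).
Need 16⁻¹ mod 7. Extended Euclid on (7, 2):
7 = 3·2 + 1
2 = 2·1 + 0
Back-substitute:
1 = 7 − 3·2
16⁻¹ ≡ 4 (mod 7), so k ≡ 4·5 ≡ 6 (mod 7).
x = 11 + 16·6 = 107.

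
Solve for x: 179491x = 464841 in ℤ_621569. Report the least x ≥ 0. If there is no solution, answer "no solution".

First find gcd(179491, 621569):
621569 = 3×179491 + 83096
179491 = 2×83096 + 13299
83096 = 6×13299 + 3302
13299 = 4×3302 + 91
3302 = 36×91 + 26
91 = 3×26 + 13
26 = 2×13 + 0
gcd = 13 and 13 | 464841, so solutions exist. Divide through by 13: 13807x ≡ 35757 (mod 47813).
Now find 13807⁻¹ mod 47813:
47813 = 3*13807 + 6392
13807 = 2*6392 + 1023
6392 = 6*1023 + 254
1023 = 4*254 + 7
254 = 36*7 + 2
7 = 3*2 + 1
2 = 2*1 + 0
Back-substitute:
1 = 7 − 3·2
1 = −3·254 + 109·7
1 = 109·1023 − 439·254
1 = −439·6392 + 2743·1023
1 = 2743·13807 − 5925·6392
1 = −5925·47813 + 20518·13807
So 13807⁻¹ ≡ 20518 (mod 47813).
Then x ≡ 20518·35757 ≡ 19454 (mod 47813); the smallest non-negative solution is x = 19454.

19454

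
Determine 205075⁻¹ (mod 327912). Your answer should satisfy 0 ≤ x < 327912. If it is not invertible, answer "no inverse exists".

no inverse exists

Compute gcd(205075, 327912):
327912 = 1·205075 + 122837
205075 = 1·122837 + 82238
122837 = 1·82238 + 40599
82238 = 2·40599 + 1040
40599 = 39·1040 + 39
1040 = 26·39 + 26
39 = 1·26 + 13
26 = 2·13 + 0
gcd(205075, 327912) = 13 ≠ 1, so 205075 has no multiplicative inverse modulo 327912.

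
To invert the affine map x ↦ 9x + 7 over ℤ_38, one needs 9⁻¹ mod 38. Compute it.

17

Extended Euclidean algorithm:
38 = 4·9 + 2
9 = 4·2 + 1
2 = 2·1 + 0
Since gcd(9, 38) = 1, back-substitute to write 1 as a combination:
1 = 9 − 4·2
1 = −4·38 + 17·9
So 9·17 ≡ 1 (mod 38).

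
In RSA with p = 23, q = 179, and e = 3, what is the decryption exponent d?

φ(n) = (p−1)(q−1) = 22·178 = 3916.
Need d with 3·d ≡ 1 (mod 3916). Apply the extended Euclidean algorithm:
3916 = 1305·3 + 1
3 = 3·1 + 0
Back-substitute:
1 = 3916 − 1305·3
So 3·(-1305) ≡ 1 (mod 3916), hence d ≡ -1305 ≡ 2611 (mod 3916).

2611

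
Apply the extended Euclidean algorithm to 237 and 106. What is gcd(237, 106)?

1

Repeated division:
237 = 2×106 + 25
106 = 4×25 + 6
25 = 4×6 + 1
6 = 6×1 + 0
gcd(237, 106) = 1.
Working backward:
1 = 25 − 4·6
1 = −4·106 + 17·25
1 = 17·237 − 38·106
So 1 = (17)·237 + (-38)·106.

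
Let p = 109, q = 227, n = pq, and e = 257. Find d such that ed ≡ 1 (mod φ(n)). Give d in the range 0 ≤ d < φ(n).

φ(n) = (p−1)(q−1) = 108·226 = 24408.
Need d with 257·d ≡ 1 (mod 24408). Apply the extended Euclidean algorithm:
24408 = 94*257 + 250
257 = 1*250 + 7
250 = 35*7 + 5
7 = 1*5 + 2
5 = 2*2 + 1
2 = 2*1 + 0
Back-substitute:
1 = 5 − 2·2
1 = −2·7 + 3·5
1 = 3·250 − 107·7
1 = −107·257 + 110·250
1 = 110·24408 − 10447·257
So 257·(-10447) ≡ 1 (mod 24408), hence d ≡ -10447 ≡ 13961 (mod 24408).

13961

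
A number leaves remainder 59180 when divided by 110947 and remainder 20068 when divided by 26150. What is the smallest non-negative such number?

Write x = 59180 + 110947·k. Then 110947·k ≡ 20068 − 59180 ≡ 13188 (mod 26150).
Need 110947⁻¹ mod 26150. Extended Euclid on (26150, 6347):
26150 = 4·6347 + 762
6347 = 8·762 + 251
762 = 3·251 + 9
251 = 27·9 + 8
9 = 1·8 + 1
8 = 8·1 + 0
Back-substitute:
1 = 9 − 8
1 = −251 + 28·9
1 = 28·762 − 85·251
1 = −85·6347 + 708·762
1 = 708·26150 − 2917·6347
110947⁻¹ ≡ 23233 (mod 26150), so k ≡ 23233·13188 ≡ 23404 (mod 26150).
x = 59180 + 110947·23404 = 2596662768.

2596662768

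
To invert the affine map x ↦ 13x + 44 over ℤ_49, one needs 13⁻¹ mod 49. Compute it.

Extended Euclidean algorithm:
49 = 3×13 + 10
13 = 1×10 + 3
10 = 3×3 + 1
3 = 3×1 + 0
The gcd is 1. Working backward:
1 = 10 − 3·3
1 = −3·13 + 4·10
1 = 4·49 − 15·13
So 13·(-15) ≡ 1 (mod 49), and -15 ≡ 34 (mod 49).

34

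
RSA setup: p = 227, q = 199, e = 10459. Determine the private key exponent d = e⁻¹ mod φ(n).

17011

φ(n) = (p−1)(q−1) = 226·198 = 44748.
Need d with 10459·d ≡ 1 (mod 44748). Apply the extended Euclidean algorithm:
44748 = 4×10459 + 2912
10459 = 3×2912 + 1723
2912 = 1×1723 + 1189
1723 = 1×1189 + 534
1189 = 2×534 + 121
534 = 4×121 + 50
121 = 2×50 + 21
50 = 2×21 + 8
21 = 2×8 + 5
8 = 1×5 + 3
5 = 1×3 + 2
3 = 1×2 + 1
2 = 2×1 + 0
Back-substitute:
1 = 3 − 2
1 = −5 + 2·3
1 = 2·8 − 3·5
1 = −3·21 + 8·8
1 = 8·50 − 19·21
1 = −19·121 + 46·50
1 = 46·534 − 203·121
1 = −203·1189 + 452·534
1 = 452·1723 − 655·1189
1 = −655·2912 + 1107·1723
1 = 1107·10459 − 3976·2912
1 = −3976·44748 + 17011·10459
So 10459·17011 ≡ 1 (mod 44748), hence d = 17011.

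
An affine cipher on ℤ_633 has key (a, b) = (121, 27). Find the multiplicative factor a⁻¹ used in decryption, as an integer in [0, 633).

565

Run Euclid on (633, 121):
633 = 5*121 + 28
121 = 4*28 + 9
28 = 3*9 + 1
9 = 9*1 + 0
The gcd is 1. Working backward:
1 = 28 − 3·9
1 = −3·121 + 13·28
1 = 13·633 − 68·121
Hence 121⁻¹ ≡ -68 ≡ 565 (mod 633).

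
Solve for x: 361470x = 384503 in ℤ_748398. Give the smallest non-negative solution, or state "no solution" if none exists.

gcd(361470, 748398):
748398 = 2×361470 + 25458
361470 = 14×25458 + 5058
25458 = 5×5058 + 168
5058 = 30×168 + 18
168 = 9×18 + 6
18 = 3×6 + 0
gcd = 6, but 6 ∤ 384503, so the congruence has no solution.

no solution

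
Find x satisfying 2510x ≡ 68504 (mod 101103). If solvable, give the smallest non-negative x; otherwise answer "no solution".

First find gcd(2510, 101103):
101103 = 40·2510 + 703
2510 = 3·703 + 401
703 = 1·401 + 302
401 = 1·302 + 99
302 = 3·99 + 5
99 = 19·5 + 4
5 = 1·4 + 1
4 = 4·1 + 0
gcd = 1, so a unique solution mod 101103 exists.
Back-substitute for the Bézout coefficients:
1 = 5 − 4
1 = −99 + 20·5
1 = 20·302 − 61·99
1 = −61·401 + 81·302
1 = 81·703 − 142·401
1 = −142·2510 + 507·703
1 = 507·101103 − 20422·2510
So 2510·(-20422) ≡ 1 (mod 101103), giving 2510⁻¹ ≡ 80681.
x ≡ 2510⁻¹·68504 ≡ 80681·68504 ≡ 74626 (mod 101103).

74626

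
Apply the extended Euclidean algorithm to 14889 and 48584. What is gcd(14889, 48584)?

1

Euclidean algorithm:
48584 = 3*14889 + 3917
14889 = 3*3917 + 3138
3917 = 1*3138 + 779
3138 = 4*779 + 22
779 = 35*22 + 9
22 = 2*9 + 4
9 = 2*4 + 1
4 = 4*1 + 0
gcd(14889, 48584) = 1.
Working backward:
1 = 9 − 2·4
1 = −2·22 + 5·9
1 = 5·779 − 177·22
1 = −177·3138 + 713·779
1 = 713·3917 − 890·3138
1 = −890·14889 + 3383·3917
1 = 3383·48584 − 11039·14889
So 1 = (3383)·48584 + (-11039)·14889.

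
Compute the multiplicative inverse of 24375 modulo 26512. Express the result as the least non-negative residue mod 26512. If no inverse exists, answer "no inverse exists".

Apply the Euclidean algorithm to 26512 and 24375:
26512 = 1×24375 + 2137
24375 = 11×2137 + 868
2137 = 2×868 + 401
868 = 2×401 + 66
401 = 6×66 + 5
66 = 13×5 + 1
5 = 5×1 + 0
The gcd is 1. Working backward:
1 = 66 − 13·5
1 = −13·401 + 79·66
1 = 79·868 − 171·401
1 = −171·2137 + 421·868
1 = 421·24375 − 4802·2137
1 = −4802·26512 + 5223·24375
So 24375·5223 ≡ 1 (mod 26512).

5223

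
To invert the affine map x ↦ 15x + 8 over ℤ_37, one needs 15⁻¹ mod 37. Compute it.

5

Extended Euclidean algorithm:
37 = 2×15 + 7
15 = 2×7 + 1
7 = 7×1 + 0
The gcd is 1. Working backward:
1 = 15 − 2·7
1 = −2·37 + 5·15
So 15·5 ≡ 1 (mod 37).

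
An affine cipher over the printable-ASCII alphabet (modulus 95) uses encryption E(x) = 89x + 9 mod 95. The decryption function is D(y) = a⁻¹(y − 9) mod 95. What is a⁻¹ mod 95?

Apply the Euclidean algorithm to 95 and 89:
95 = 1*89 + 6
89 = 14*6 + 5
6 = 1*5 + 1
5 = 5*1 + 0
The gcd is 1. Working backward:
1 = 6 − 5
1 = −89 + 15·6
1 = 15·95 − 16·89
Thus 89·(-16) ≡ 1 (mod 95); reducing, -16 mod 95 = 79.

79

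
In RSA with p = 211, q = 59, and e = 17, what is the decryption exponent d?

φ(n) = (p−1)(q−1) = 210·58 = 12180.
Need d with 17·d ≡ 1 (mod 12180). Apply the extended Euclidean algorithm:
12180 = 716*17 + 8
17 = 2*8 + 1
8 = 8*1 + 0
Back-substitute:
1 = 17 − 2·8
1 = −2·12180 + 1433·17
So 17·1433 ≡ 1 (mod 12180), hence d = 1433.

1433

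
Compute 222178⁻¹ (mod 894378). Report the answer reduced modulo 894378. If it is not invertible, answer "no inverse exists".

Euclidean algorithm on 894378, 222178:
894378 = 4*222178 + 5666
222178 = 39*5666 + 1204
5666 = 4*1204 + 850
1204 = 1*850 + 354
850 = 2*354 + 142
354 = 2*142 + 70
142 = 2*70 + 2
70 = 35*2 + 0
The gcd is 2, not 1, hence no inverse exists.

no inverse exists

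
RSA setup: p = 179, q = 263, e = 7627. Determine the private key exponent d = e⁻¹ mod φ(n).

19903

φ(n) = (p−1)(q−1) = 178·262 = 46636.
Need d with 7627·d ≡ 1 (mod 46636). Apply the extended Euclidean algorithm:
46636 = 6·7627 + 874
7627 = 8·874 + 635
874 = 1·635 + 239
635 = 2·239 + 157
239 = 1·157 + 82
157 = 1·82 + 75
82 = 1·75 + 7
75 = 10·7 + 5
7 = 1·5 + 2
5 = 2·2 + 1
2 = 2·1 + 0
Back-substitute:
1 = 5 − 2·2
1 = −2·7 + 3·5
1 = 3·75 − 32·7
1 = −32·82 + 35·75
1 = 35·157 − 67·82
1 = −67·239 + 102·157
1 = 102·635 − 271·239
1 = −271·874 + 373·635
1 = 373·7627 − 3255·874
1 = −3255·46636 + 19903·7627
So 7627·19903 ≡ 1 (mod 46636), hence d = 19903.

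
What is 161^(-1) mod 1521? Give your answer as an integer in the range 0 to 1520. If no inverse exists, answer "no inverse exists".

359

gcd(1521, 161) by repeated division:
1521 = 9·161 + 72
161 = 2·72 + 17
72 = 4·17 + 4
17 = 4·4 + 1
4 = 4·1 + 0
The gcd is 1. Working backward:
1 = 17 − 4·4
1 = −4·72 + 17·17
1 = 17·161 − 38·72
1 = −38·1521 + 359·161
So 161·359 ≡ 1 (mod 1521).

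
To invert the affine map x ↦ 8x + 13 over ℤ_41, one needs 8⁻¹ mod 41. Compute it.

Run Euclid on (41, 8):
41 = 5×8 + 1
8 = 8×1 + 0
Since gcd(8, 41) = 1, back-substitute to write 1 as a combination:
1 = 41 − 5·8
Thus 8·(-5) ≡ 1 (mod 41); reducing, -5 mod 41 = 36.

36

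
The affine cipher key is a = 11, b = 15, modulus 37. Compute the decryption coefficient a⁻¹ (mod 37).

Apply the Euclidean algorithm to 37 and 11:
37 = 3×11 + 4
11 = 2×4 + 3
4 = 1×3 + 1
3 = 3×1 + 0
Since gcd(11, 37) = 1, back-substitute to write 1 as a combination:
1 = 4 − 3
1 = −11 + 3·4
1 = 3·37 − 10·11
So 11·(-10) ≡ 1 (mod 37), and -10 ≡ 27 (mod 37).

27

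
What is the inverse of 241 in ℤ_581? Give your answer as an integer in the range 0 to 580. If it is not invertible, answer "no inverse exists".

Extended Euclidean algorithm:
581 = 2×241 + 99
241 = 2×99 + 43
99 = 2×43 + 13
43 = 3×13 + 4
13 = 3×4 + 1
4 = 4×1 + 0
The gcd is 1. Working backward:
1 = 13 − 3·4
1 = −3·43 + 10·13
1 = 10·99 − 23·43
1 = −23·241 + 56·99
1 = 56·581 − 135·241
Thus 241·(-135) ≡ 1 (mod 581); reducing, -135 mod 581 = 446.

446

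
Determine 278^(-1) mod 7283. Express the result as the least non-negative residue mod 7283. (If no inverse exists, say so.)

gcd(7283, 278) by repeated division:
7283 = 26·278 + 55
278 = 5·55 + 3
55 = 18·3 + 1
3 = 3·1 + 0
Since gcd(278, 7283) = 1, back-substitute to write 1 as a combination:
1 = 55 − 18·3
1 = −18·278 + 91·55
1 = 91·7283 − 2384·278
Hence 278⁻¹ ≡ -2384 ≡ 4899 (mod 7283).

4899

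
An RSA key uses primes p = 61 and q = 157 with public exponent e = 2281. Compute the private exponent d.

9241

φ(n) = (p−1)(q−1) = 60·156 = 9360.
Need d with 2281·d ≡ 1 (mod 9360). Apply the extended Euclidean algorithm:
9360 = 4*2281 + 236
2281 = 9*236 + 157
236 = 1*157 + 79
157 = 1*79 + 78
79 = 1*78 + 1
78 = 78*1 + 0
Back-substitute:
1 = 79 − 78
1 = −157 + 2·79
1 = 2·236 − 3·157
1 = −3·2281 + 29·236
1 = 29·9360 − 119·2281
So 2281·(-119) ≡ 1 (mod 9360), hence d ≡ -119 ≡ 9241 (mod 9360).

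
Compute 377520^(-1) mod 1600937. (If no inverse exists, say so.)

no inverse exists

Euclidean algorithm on 1600937, 377520:
1600937 = 4·377520 + 90857
377520 = 4·90857 + 14092
90857 = 6·14092 + 6305
14092 = 2·6305 + 1482
6305 = 4·1482 + 377
1482 = 3·377 + 351
377 = 1·351 + 26
351 = 13·26 + 13
26 = 2·13 + 0
gcd(377520, 1600937) = 13 ≠ 1, so 377520 has no multiplicative inverse modulo 1600937.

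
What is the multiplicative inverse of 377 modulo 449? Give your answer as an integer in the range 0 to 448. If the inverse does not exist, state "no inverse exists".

gcd(449, 377) by repeated division:
449 = 1×377 + 72
377 = 5×72 + 17
72 = 4×17 + 4
17 = 4×4 + 1
4 = 4×1 + 0
Since gcd(377, 449) = 1, back-substitute to write 1 as a combination:
1 = 17 − 4·4
1 = −4·72 + 17·17
1 = 17·377 − 89·72
1 = −89·449 + 106·377
So 377·106 ≡ 1 (mod 449).

106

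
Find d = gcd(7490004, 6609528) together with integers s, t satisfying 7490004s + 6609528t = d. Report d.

Euclidean algorithm:
7490004 = 1×6609528 + 880476
6609528 = 7×880476 + 446196
880476 = 1×446196 + 434280
446196 = 1×434280 + 11916
434280 = 36×11916 + 5304
11916 = 2×5304 + 1308
5304 = 4×1308 + 72
1308 = 18×72 + 12
72 = 6×12 + 0
gcd(7490004, 6609528) = 12.
Back-substituting:
12 = 1308 − 18·72
12 = −18·5304 + 73·1308
12 = 73·11916 − 164·5304
12 = −164·434280 + 5977·11916
12 = 5977·446196 − 6141·434280
12 = −6141·880476 + 12118·446196
12 = 12118·6609528 − 90967·880476
12 = −90967·7490004 + 103085·6609528
So 12 = (-90967)·7490004 + (103085)·6609528.

12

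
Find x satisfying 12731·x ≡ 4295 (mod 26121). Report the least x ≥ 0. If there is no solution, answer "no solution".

First find gcd(12731, 26121):
26121 = 2×12731 + 659
12731 = 19×659 + 210
659 = 3×210 + 29
210 = 7×29 + 7
29 = 4×7 + 1
7 = 7×1 + 0
gcd = 1, so a unique solution mod 26121 exists.
Back-substitute for the Bézout coefficients:
1 = 29 − 4·7
1 = −4·210 + 29·29
1 = 29·659 − 91·210
1 = −91·12731 + 1758·659
1 = 1758·26121 − 3607·12731
So 12731·(-3607) ≡ 1 (mod 26121), giving 12731⁻¹ ≡ 22514.
x ≡ 12731⁻¹·4295 ≡ 22514·4295 ≡ 23809 (mod 26121).

23809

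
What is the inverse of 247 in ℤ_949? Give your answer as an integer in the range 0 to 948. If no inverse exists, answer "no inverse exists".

no inverse exists

Compute gcd(247, 949):
949 = 3*247 + 208
247 = 1*208 + 39
208 = 5*39 + 13
39 = 3*13 + 0
gcd(247, 949) = 13 ≠ 1, so 247 has no multiplicative inverse modulo 949.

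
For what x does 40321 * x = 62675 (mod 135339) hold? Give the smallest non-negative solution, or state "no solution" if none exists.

First find gcd(40321, 135339):
135339 = 3×40321 + 14376
40321 = 2×14376 + 11569
14376 = 1×11569 + 2807
11569 = 4×2807 + 341
2807 = 8×341 + 79
341 = 4×79 + 25
79 = 3×25 + 4
25 = 6×4 + 1
4 = 4×1 + 0
gcd = 1, so a unique solution mod 135339 exists.
Back-substitute for the Bézout coefficients:
1 = 25 − 6·4
1 = −6·79 + 19·25
1 = 19·341 − 82·79
1 = −82·2807 + 675·341
1 = 675·11569 − 2782·2807
1 = −2782·14376 + 3457·11569
1 = 3457·40321 − 9696·14376
1 = −9696·135339 + 32545·40321
So 40321·(32545) ≡ 1 (mod 135339), giving 40321⁻¹ ≡ 32545.
x ≡ 40321⁻¹·62675 ≡ 32545·62675 ≡ 63806 (mod 135339).

63806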